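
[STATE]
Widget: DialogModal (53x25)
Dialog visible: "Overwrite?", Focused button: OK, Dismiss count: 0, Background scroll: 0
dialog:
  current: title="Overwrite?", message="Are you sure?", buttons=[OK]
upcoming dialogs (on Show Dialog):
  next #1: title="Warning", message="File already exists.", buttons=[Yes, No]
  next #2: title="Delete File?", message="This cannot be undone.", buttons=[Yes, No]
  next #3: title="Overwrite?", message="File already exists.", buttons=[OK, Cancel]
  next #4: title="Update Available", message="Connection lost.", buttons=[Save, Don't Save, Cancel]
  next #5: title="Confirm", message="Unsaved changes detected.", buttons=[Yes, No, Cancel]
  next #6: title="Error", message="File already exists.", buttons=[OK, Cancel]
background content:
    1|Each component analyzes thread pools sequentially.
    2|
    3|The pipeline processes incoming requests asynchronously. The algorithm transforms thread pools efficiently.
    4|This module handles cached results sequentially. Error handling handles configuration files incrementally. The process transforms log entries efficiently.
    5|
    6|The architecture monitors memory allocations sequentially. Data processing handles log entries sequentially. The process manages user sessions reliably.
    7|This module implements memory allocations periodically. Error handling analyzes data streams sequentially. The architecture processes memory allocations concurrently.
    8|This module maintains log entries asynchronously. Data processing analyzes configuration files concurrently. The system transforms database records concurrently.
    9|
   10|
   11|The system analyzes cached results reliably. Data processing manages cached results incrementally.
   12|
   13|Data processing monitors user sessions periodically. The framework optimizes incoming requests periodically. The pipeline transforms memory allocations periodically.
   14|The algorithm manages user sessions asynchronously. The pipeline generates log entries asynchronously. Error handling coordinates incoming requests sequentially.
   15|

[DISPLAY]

Each component analyzes thread pools sequentially.   
                                                     
The pipeline processes incoming requests asynchronous
This module handles cached results sequentially. Erro
                                                     
The architecture monitors memory allocations sequenti
This module implements memory allocations periodicall
This module maintains log entries asynchronously. Dat
                                                     
                                                     
The system analyze┌───────────────┐reliably. Data pro
                  │   Overwrite?  │                  
Data processing mo│ Are you sure? │ons periodically. 
The algorithm mana│      [OK]     │ asynchronously. T
                  └───────────────┘                  
                                                     
                                                     
                                                     
                                                     
                                                     
                                                     
                                                     
                                                     
                                                     
                                                     


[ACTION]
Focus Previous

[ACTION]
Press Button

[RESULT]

Each component analyzes thread pools sequentially.   
                                                     
The pipeline processes incoming requests asynchronous
This module handles cached results sequentially. Erro
                                                     
The architecture monitors memory allocations sequenti
This module implements memory allocations periodicall
This module maintains log entries asynchronously. Dat
                                                     
                                                     
The system analyzes cached results reliably. Data pro
                                                     
Data processing monitors user sessions periodically. 
The algorithm manages user sessions asynchronously. T
                                                     
                                                     
                                                     
                                                     
                                                     
                                                     
                                                     
                                                     
                                                     
                                                     
                                                     


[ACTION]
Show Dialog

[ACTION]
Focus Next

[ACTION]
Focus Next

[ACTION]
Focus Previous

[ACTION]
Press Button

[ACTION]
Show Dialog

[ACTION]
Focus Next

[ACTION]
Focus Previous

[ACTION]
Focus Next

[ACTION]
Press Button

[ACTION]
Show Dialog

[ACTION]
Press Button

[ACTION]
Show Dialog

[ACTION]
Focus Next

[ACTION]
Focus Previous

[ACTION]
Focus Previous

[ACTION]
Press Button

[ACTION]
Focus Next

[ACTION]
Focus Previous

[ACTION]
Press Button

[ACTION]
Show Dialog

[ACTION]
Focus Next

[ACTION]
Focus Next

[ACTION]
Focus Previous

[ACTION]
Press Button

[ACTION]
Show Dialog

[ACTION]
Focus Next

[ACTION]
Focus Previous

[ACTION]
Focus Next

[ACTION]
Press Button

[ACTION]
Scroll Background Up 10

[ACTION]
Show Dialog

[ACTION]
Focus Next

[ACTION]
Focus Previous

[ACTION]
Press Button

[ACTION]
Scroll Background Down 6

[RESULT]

This module implements memory allocations periodicall
This module maintains log entries asynchronously. Dat
                                                     
                                                     
The system analyzes cached results reliably. Data pro
                                                     
Data processing monitors user sessions periodically. 
The algorithm manages user sessions asynchronously. T
                                                     
                                                     
                                                     
                                                     
                                                     
                                                     
                                                     
                                                     
                                                     
                                                     
                                                     
                                                     
                                                     
                                                     
                                                     
                                                     
                                                     


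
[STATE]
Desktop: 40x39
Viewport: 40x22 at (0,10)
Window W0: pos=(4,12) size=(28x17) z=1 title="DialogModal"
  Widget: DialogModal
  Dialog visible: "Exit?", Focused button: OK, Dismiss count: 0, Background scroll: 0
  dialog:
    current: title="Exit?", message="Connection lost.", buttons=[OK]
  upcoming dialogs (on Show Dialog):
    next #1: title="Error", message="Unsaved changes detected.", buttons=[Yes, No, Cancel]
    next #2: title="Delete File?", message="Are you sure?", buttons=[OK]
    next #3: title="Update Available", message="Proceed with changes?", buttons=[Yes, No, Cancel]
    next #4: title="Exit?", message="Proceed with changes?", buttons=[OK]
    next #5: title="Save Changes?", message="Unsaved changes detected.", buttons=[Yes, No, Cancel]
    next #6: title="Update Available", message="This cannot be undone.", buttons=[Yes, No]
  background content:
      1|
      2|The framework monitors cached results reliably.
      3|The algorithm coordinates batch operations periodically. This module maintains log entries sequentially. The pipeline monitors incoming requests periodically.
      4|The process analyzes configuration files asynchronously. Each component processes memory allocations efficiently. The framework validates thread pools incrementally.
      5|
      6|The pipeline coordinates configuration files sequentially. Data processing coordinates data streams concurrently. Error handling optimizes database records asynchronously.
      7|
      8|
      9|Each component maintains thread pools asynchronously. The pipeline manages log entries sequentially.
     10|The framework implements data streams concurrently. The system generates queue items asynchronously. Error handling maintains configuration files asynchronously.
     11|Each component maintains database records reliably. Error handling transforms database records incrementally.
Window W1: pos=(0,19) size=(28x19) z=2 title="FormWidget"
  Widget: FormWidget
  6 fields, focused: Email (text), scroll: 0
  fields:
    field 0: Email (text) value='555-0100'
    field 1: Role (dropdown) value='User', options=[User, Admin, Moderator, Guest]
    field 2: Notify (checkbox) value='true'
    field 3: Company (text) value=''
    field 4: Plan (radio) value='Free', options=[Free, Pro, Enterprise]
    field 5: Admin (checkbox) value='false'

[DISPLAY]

                                        
                                        
    ┏━━━━━━━━━━━━━━━━━━━━━━━━━━┓        
    ┃ DialogModal              ┃        
    ┠──────────────────────────┨        
    ┃                          ┃        
    ┃The framework monitors cac┃        
    ┃The algorithm coordinates ┃        
    ┃The process analyzes confi┃        
┏━━━━━━━━━━━━━━━━━━━━━━━━━━┓   ┃        
┃ FormWidget               ┃s c┃        
┠──────────────────────────┨   ┃        
┃> Email:      [555-0100  ]┃   ┃        
┃  Role:       [User     ▼]┃s t┃        
┃  Notify:     [x]         ┃s d┃        
┃  Company:    [          ]┃s d┃        
┃  Plan:       (●) Free  ( ┃   ┃        
┃  Admin:      [ ]         ┃   ┃        
┃                          ┃━━━┛        
┃                          ┃            
┃                          ┃            
┃                          ┃            


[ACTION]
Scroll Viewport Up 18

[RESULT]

                                        
                                        
                                        
                                        
                                        
                                        
                                        
                                        
                                        
                                        
                                        
                                        
    ┏━━━━━━━━━━━━━━━━━━━━━━━━━━┓        
    ┃ DialogModal              ┃        
    ┠──────────────────────────┨        
    ┃                          ┃        
    ┃The framework monitors cac┃        
    ┃The algorithm coordinates ┃        
    ┃The process analyzes confi┃        
┏━━━━━━━━━━━━━━━━━━━━━━━━━━┓   ┃        
┃ FormWidget               ┃s c┃        
┠──────────────────────────┨   ┃        


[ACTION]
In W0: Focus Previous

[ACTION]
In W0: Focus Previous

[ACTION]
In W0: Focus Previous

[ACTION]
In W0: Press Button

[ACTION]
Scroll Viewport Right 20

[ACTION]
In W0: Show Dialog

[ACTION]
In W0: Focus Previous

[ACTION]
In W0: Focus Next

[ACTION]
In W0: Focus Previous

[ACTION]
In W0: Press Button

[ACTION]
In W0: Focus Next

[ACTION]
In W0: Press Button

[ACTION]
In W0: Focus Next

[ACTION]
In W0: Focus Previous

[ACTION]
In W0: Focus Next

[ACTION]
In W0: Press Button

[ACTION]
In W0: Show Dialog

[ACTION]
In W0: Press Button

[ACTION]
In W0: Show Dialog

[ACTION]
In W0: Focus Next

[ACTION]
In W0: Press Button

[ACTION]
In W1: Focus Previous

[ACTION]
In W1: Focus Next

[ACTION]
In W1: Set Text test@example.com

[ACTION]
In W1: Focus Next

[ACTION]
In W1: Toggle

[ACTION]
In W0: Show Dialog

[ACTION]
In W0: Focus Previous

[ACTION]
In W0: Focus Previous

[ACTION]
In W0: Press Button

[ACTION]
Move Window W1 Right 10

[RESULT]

                                        
                                        
                                        
                                        
                                        
                                        
                                        
                                        
                                        
                                        
                                        
                                        
    ┏━━━━━━━━━━━━━━━━━━━━━━━━━━┓        
    ┃ DialogModal              ┃        
    ┠──────────────────────────┨        
    ┃                          ┃        
    ┃The framework monitors cac┃        
    ┃The algorithm coordinates ┃        
    ┃The process analyzes confi┃        
    ┃     ┏━━━━━━━━━━━━━━━━━━━━━━━━━━┓  
    ┃The p┃ FormWidget               ┃  
    ┃     ┠──────────────────────────┨  


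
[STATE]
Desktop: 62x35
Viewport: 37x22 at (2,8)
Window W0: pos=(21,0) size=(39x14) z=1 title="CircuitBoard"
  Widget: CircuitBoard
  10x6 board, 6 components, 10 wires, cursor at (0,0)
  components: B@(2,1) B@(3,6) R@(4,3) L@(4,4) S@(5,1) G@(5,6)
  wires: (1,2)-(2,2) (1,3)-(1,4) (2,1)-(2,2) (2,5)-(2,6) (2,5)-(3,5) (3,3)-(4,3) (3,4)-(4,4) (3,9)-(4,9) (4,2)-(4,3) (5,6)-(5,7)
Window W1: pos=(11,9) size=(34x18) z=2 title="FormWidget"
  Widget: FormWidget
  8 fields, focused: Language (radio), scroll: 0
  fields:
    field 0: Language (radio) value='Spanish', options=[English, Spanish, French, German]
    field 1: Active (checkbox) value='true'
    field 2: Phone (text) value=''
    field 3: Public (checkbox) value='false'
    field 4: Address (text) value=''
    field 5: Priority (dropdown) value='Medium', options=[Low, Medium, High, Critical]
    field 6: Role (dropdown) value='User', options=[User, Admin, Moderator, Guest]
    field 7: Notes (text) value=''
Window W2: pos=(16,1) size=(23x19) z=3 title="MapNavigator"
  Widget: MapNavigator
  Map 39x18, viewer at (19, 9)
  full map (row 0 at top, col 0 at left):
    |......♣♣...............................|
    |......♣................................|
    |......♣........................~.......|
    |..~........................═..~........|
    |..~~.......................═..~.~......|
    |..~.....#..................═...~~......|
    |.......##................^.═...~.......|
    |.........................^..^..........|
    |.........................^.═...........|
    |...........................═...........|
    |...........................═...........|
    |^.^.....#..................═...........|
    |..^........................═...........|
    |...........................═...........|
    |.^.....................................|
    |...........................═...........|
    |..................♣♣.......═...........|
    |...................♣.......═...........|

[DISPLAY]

              ┃................^.═..┃
         ┏━━━━┃................^..^.┃
         ┃ For┃................^.═..┃
         ┠────┃..........@.......═..┃
         ┃> La┃..................═..┃
         ┃  Ac┃..................═..┃
         ┃  Ph┃..................═..┃
         ┃  Pu┃..................═..┃
         ┃  Ad┃.....................┃
         ┃  Pr┃..................═..┃
         ┃  Ro┃.........♣♣.......═..┃
         ┃  No┗━━━━━━━━━━━━━━━━━━━━━┛
         ┃                           
         ┃                           
         ┃                           
         ┃                           
         ┃                           
         ┃                           
         ┗━━━━━━━━━━━━━━━━━━━━━━━━━━━
                                     
                                     
                                     


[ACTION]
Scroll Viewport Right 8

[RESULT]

      ┃................^.═..┃       ·
 ┏━━━━┃................^..^.┃━━━━━┓ │
 ┃ For┃................^.═..┃     ┃ ·
 ┠────┃..........@.......═..┃─────┨  
 ┃> La┃..................═..┃(●) S┃  
 ┃  Ac┃..................═..┃     ┃━━
 ┃  Ph┃..................═..┃    ]┃  
 ┃  Pu┃..................═..┃     ┃  
 ┃  Ad┃.....................┃    ]┃  
 ┃  Pr┃..................═..┃   ▼]┃  
 ┃  Ro┃.........♣♣.......═..┃   ▼]┃  
 ┃  No┗━━━━━━━━━━━━━━━━━━━━━┛    ]┃  
 ┃                                ┃  
 ┃                                ┃  
 ┃                                ┃  
 ┃                                ┃  
 ┃                                ┃  
 ┃                                ┃  
 ┗━━━━━━━━━━━━━━━━━━━━━━━━━━━━━━━━┛  
                                     
                                     
                                     


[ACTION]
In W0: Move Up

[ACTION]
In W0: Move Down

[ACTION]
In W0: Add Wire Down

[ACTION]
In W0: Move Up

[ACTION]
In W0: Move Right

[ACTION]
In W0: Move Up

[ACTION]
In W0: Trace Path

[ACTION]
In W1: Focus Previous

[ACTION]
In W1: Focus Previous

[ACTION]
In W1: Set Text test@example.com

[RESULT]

      ┃................^.═..┃       ·
 ┏━━━━┃................^..^.┃━━━━━┓ │
 ┃ For┃................^.═..┃     ┃ ·
 ┠────┃..........@.......═..┃─────┨  
 ┃  La┃..................═..┃(●) S┃  
 ┃  Ac┃..................═..┃     ┃━━
 ┃  Ph┃..................═..┃    ]┃  
 ┃  Pu┃..................═..┃     ┃  
 ┃  Ad┃.....................┃    ]┃  
 ┃  Pr┃..................═..┃   ▼]┃  
 ┃> Ro┃.........♣♣.......═..┃   ▼]┃  
 ┃  No┗━━━━━━━━━━━━━━━━━━━━━┛    ]┃  
 ┃                                ┃  
 ┃                                ┃  
 ┃                                ┃  
 ┃                                ┃  
 ┃                                ┃  
 ┃                                ┃  
 ┗━━━━━━━━━━━━━━━━━━━━━━━━━━━━━━━━┛  
                                     
                                     
                                     


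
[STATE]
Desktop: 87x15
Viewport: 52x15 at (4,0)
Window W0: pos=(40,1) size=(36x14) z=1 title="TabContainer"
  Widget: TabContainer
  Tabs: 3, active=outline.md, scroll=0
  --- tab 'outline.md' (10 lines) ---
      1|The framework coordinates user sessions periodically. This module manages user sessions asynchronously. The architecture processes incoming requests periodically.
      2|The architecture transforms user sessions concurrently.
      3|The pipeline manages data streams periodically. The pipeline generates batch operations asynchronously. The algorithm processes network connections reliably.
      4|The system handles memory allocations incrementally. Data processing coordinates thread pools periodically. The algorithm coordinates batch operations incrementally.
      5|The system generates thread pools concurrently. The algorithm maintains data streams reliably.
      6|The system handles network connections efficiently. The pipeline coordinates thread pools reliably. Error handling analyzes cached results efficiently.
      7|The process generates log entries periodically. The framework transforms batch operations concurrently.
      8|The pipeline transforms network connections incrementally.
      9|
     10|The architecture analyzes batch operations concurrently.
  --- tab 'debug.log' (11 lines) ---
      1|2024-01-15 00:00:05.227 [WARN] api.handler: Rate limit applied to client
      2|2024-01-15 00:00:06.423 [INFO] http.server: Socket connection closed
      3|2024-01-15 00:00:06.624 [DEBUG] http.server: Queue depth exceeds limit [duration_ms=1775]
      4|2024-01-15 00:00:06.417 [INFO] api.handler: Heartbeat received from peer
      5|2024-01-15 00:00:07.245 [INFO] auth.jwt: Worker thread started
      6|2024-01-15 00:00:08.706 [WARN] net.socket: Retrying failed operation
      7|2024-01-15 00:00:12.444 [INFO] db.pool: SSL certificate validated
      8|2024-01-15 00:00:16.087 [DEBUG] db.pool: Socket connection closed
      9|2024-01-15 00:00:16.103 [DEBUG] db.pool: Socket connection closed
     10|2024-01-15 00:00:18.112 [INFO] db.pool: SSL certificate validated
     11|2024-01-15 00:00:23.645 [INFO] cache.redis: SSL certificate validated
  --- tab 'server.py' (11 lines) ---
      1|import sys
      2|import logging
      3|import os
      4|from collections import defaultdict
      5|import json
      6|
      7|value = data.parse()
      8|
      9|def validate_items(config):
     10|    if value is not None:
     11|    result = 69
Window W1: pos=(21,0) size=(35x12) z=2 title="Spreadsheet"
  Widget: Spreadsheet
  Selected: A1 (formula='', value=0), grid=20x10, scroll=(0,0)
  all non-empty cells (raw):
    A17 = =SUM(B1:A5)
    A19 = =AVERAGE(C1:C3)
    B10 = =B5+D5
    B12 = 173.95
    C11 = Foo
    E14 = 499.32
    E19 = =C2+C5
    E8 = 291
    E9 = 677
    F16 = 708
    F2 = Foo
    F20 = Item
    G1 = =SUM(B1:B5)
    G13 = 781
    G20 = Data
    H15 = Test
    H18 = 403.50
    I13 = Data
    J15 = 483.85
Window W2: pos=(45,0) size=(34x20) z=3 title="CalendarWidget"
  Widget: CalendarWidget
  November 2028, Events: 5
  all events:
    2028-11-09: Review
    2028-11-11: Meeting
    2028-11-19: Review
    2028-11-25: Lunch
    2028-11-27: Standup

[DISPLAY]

                 ┏━━━━━━━━━━━━━━━━━━━━━━━┏━━━━━━━━━━
                 ┃ Spreadsheet           ┃ CalendarW
                 ┠───────────────────────┠──────────
                 ┃A1:                    ┃         N
                 ┃       A       B       ┃Mo Tu We T
                 ┃-----------------------┃       1  
                 ┃  1      [0]       0   ┃ 6  7  8  
                 ┃  2        0       0   ┃13 14 15 1
                 ┃  3        0       0   ┃20 21 22 2
                 ┃  4        0       0   ┃27* 28 29 
                 ┃  5        0       0   ┃          
                 ┗━━━━━━━━━━━━━━━━━━━━━━━┃          
                                    ┃The ┃          
                                    ┃The ┃          
                                    ┗━━━━┃          


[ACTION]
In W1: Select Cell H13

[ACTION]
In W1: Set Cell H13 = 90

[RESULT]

                 ┏━━━━━━━━━━━━━━━━━━━━━━━┏━━━━━━━━━━
                 ┃ Spreadsheet           ┃ CalendarW
                 ┠───────────────────────┠──────────
                 ┃H13: 90                ┃         N
                 ┃       A       B       ┃Mo Tu We T
                 ┃-----------------------┃       1  
                 ┃  1        0       0   ┃ 6  7  8  
                 ┃  2        0       0   ┃13 14 15 1
                 ┃  3        0       0   ┃20 21 22 2
                 ┃  4        0       0   ┃27* 28 29 
                 ┃  5        0       0   ┃          
                 ┗━━━━━━━━━━━━━━━━━━━━━━━┃          
                                    ┃The ┃          
                                    ┃The ┃          
                                    ┗━━━━┃          


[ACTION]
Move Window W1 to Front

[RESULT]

                 ┏━━━━━━━━━━━━━━━━━━━━━━━━━━━━━━━━━┓
                 ┃ Spreadsheet                     ┃
                 ┠─────────────────────────────────┨
                 ┃H13: 90                          ┃
                 ┃       A       B       C       D ┃
                 ┃---------------------------------┃
                 ┃  1        0       0       0     ┃
                 ┃  2        0       0       0     ┃
                 ┃  3        0       0       0     ┃
                 ┃  4        0       0       0     ┃
                 ┃  5        0       0       0     ┃
                 ┗━━━━━━━━━━━━━━━━━━━━━━━━━━━━━━━━━┛
                                    ┃The ┃          
                                    ┃The ┃          
                                    ┗━━━━┃          


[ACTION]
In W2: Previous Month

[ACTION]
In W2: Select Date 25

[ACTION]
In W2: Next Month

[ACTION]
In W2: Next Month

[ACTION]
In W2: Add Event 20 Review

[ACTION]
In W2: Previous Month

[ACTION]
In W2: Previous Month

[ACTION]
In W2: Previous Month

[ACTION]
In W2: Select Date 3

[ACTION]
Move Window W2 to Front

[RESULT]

                 ┏━━━━━━━━━━━━━━━━━━━━━━━┏━━━━━━━━━━
                 ┃ Spreadsheet           ┃ CalendarW
                 ┠───────────────────────┠──────────
                 ┃H13: 90                ┃         S
                 ┃       A       B       ┃Mo Tu We T
                 ┃-----------------------┃          
                 ┃  1        0       0   ┃ 4  5  6  
                 ┃  2        0       0   ┃11 12 13 1
                 ┃  3        0       0   ┃18 19 20 2
                 ┃  4        0       0   ┃25 26 27 2
                 ┃  5        0       0   ┃          
                 ┗━━━━━━━━━━━━━━━━━━━━━━━┃          
                                    ┃The ┃          
                                    ┃The ┃          
                                    ┗━━━━┃          


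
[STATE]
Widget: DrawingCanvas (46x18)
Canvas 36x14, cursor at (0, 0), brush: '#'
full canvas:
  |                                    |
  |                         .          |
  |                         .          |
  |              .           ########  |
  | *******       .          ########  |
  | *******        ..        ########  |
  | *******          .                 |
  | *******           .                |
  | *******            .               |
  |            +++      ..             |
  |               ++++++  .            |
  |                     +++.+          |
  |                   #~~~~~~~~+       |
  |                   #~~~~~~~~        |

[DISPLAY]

+                                             
                         .                    
                         .                    
              .           ########            
 *******       .          ########            
 *******        ..        ########            
 *******          .                           
 *******           .                          
 *******            .                         
            +++      ..                       
               ++++++  .                      
                     +++.+                    
                   #~~~~~~~~+                 
                   #~~~~~~~~                  
                                              
                                              
                                              
                                              


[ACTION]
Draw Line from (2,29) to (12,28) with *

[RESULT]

+                                             
                         .                    
                         .   *                
              .           ###*####            
 *******       .          ###*####            
 *******        ..        ###*####            
 *******          .          *                
 *******           .         *                
 *******            .       *                 
            +++      ..     *                 
               ++++++  .    *                 
                     +++.+  *                 
                   #~~~~~~~~*                 
                   #~~~~~~~~                  
                                              
                                              
                                              
                                              


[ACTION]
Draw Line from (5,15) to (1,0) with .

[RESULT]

+                                             
..                       .                    
  ....                   .   *                
      ....    .           ###*####            
 *******  .... .          ###*####            
 *******      ....        ###*####            
 *******          .          *                
 *******           .         *                
 *******            .       *                 
            +++      ..     *                 
               ++++++  .    *                 
                     +++.+  *                 
                   #~~~~~~~~*                 
                   #~~~~~~~~                  
                                              
                                              
                                              
                                              


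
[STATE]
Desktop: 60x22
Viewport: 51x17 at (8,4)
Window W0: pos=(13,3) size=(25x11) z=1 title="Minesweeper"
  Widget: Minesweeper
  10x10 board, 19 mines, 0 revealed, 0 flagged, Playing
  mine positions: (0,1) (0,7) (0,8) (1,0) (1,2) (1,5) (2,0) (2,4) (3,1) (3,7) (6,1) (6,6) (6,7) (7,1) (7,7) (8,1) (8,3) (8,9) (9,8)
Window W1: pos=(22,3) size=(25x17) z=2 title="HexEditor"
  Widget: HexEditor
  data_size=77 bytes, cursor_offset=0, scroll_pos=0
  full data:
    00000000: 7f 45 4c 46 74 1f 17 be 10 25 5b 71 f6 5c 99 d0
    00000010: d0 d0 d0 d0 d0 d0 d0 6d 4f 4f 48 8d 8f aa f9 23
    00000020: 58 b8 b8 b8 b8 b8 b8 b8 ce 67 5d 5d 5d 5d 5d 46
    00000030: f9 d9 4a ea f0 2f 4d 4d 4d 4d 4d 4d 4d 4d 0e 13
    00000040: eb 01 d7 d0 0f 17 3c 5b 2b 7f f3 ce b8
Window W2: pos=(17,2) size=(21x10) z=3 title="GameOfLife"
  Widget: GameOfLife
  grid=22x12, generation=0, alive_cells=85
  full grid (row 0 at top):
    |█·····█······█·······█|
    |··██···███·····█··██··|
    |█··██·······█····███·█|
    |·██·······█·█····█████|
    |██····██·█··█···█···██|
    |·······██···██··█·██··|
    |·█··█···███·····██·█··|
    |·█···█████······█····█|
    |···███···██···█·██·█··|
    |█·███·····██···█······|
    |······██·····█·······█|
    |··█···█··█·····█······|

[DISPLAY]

     ┃ Mi┠───────────────────┨        ┃            
     ┠───┃Gen: 0             ┃────────┨            
     ┃■■■┃██·······█·█····███┃ 4c 46 7┃            
     ┃■■■┃█····██·█··█···█···┃ d0 d0 d┃            
     ┃■■■┃······██···██··█·██┃ b8 b8 b┃            
     ┃■■■┃█··█···███·····██·█┃ 4a ea f┃            
     ┃■■■┃█···█████······█···┃ d7 d0 0┃            
     ┃■■■┗━━━━━━━━━━━━━━━━━━━┛        ┃            
     ┃■■■■■■■■┃                       ┃            
     ┗━━━━━━━━┃                       ┃            
              ┃                       ┃            
              ┃                       ┃            
              ┃                       ┃            
              ┃                       ┃            
              ┃                       ┃            
              ┗━━━━━━━━━━━━━━━━━━━━━━━┛            
                                                   


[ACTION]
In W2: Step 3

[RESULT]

     ┃ Mi┠───────────────────┨        ┃            
     ┠───┃Gen: 3             ┃────────┨            
     ┃■■■┃████·······███·····┃ 4c 46 7┃            
     ┃■■■┃··███··········█·█·┃ d0 d0 d┃            
     ┃■■■┃·████···██·█·····██┃ b8 b8 b┃            
     ┃■■■┃·██·█···██·█·······┃ 4a ea f┃            
     ┃■■■┃··█·······█··█····█┃ d7 d0 0┃            
     ┃■■■┗━━━━━━━━━━━━━━━━━━━┛        ┃            
     ┃■■■■■■■■┃                       ┃            
     ┗━━━━━━━━┃                       ┃            
              ┃                       ┃            
              ┃                       ┃            
              ┃                       ┃            
              ┃                       ┃            
              ┃                       ┃            
              ┗━━━━━━━━━━━━━━━━━━━━━━━┛            
                                                   


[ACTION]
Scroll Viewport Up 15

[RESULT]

                                                   
                                                   
         ┏━━━━━━━━━━━━━━━━━━━┓                     
     ┏━━━┃ GameOfLife        ┃━━━━━━━━┓            
     ┃ Mi┠───────────────────┨        ┃            
     ┠───┃Gen: 3             ┃────────┨            
     ┃■■■┃████·······███·····┃ 4c 46 7┃            
     ┃■■■┃··███··········█·█·┃ d0 d0 d┃            
     ┃■■■┃·████···██·█·····██┃ b8 b8 b┃            
     ┃■■■┃·██·█···██·█·······┃ 4a ea f┃            
     ┃■■■┃··█·······█··█····█┃ d7 d0 0┃            
     ┃■■■┗━━━━━━━━━━━━━━━━━━━┛        ┃            
     ┃■■■■■■■■┃                       ┃            
     ┗━━━━━━━━┃                       ┃            
              ┃                       ┃            
              ┃                       ┃            
              ┃                       ┃            


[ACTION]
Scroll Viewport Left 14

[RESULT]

                                                   
                                                   
                 ┏━━━━━━━━━━━━━━━━━━━┓             
             ┏━━━┃ GameOfLife        ┃━━━━━━━━┓    
             ┃ Mi┠───────────────────┨        ┃    
             ┠───┃Gen: 3             ┃────────┨    
             ┃■■■┃████·······███·····┃ 4c 46 7┃    
             ┃■■■┃··███··········█·█·┃ d0 d0 d┃    
             ┃■■■┃·████···██·█·····██┃ b8 b8 b┃    
             ┃■■■┃·██·█···██·█·······┃ 4a ea f┃    
             ┃■■■┃··█·······█··█····█┃ d7 d0 0┃    
             ┃■■■┗━━━━━━━━━━━━━━━━━━━┛        ┃    
             ┃■■■■■■■■┃                       ┃    
             ┗━━━━━━━━┃                       ┃    
                      ┃                       ┃    
                      ┃                       ┃    
                      ┃                       ┃    


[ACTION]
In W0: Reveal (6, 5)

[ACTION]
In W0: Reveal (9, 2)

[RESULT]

                                                   
                                                   
                 ┏━━━━━━━━━━━━━━━━━━━┓             
             ┏━━━┃ GameOfLife        ┃━━━━━━━━┓    
             ┃ Mi┠───────────────────┨        ┃    
             ┠───┃Gen: 3             ┃────────┨    
             ┃■■■┃████·······███·····┃ 4c 46 7┃    
             ┃■■■┃··███··········█·█·┃ d0 d0 d┃    
             ┃■■■┃·████···██·█·····██┃ b8 b8 b┃    
             ┃■■■┃·██·█···██·█·······┃ 4a ea f┃    
             ┃■■■┃··█·······█··█····█┃ d7 d0 0┃    
             ┃■■■┗━━━━━━━━━━━━━━━━━━━┛        ┃    
             ┃■■■■■1■■┃                       ┃    
             ┗━━━━━━━━┃                       ┃    
                      ┃                       ┃    
                      ┃                       ┃    
                      ┃                       ┃    


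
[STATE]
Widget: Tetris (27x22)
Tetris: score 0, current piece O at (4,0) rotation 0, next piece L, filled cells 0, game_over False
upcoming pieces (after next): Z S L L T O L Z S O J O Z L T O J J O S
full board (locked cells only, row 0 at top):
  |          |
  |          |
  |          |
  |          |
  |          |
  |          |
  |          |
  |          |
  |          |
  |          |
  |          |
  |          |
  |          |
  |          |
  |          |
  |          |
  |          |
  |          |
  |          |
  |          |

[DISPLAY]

    ▓▓    │Next:           
    ▓▓    │  ▒             
          │▒▒▒             
          │                
          │                
          │                
          │Score:          
          │0               
          │                
          │                
          │                
          │                
          │                
          │                
          │                
          │                
          │                
          │                
          │                
          │                
          │                
          │                


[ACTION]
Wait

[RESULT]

          │Next:           
    ▓▓    │  ▒             
    ▓▓    │▒▒▒             
          │                
          │                
          │                
          │Score:          
          │0               
          │                
          │                
          │                
          │                
          │                
          │                
          │                
          │                
          │                
          │                
          │                
          │                
          │                
          │                


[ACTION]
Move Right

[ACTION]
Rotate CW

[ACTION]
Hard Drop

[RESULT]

     ▒    │Next:           
   ▒▒▒    │▓▓              
          │ ▓▓             
          │                
          │                
          │                
          │Score:          
          │0               
          │                
          │                
          │                
          │                
          │                
          │                
          │                
          │                
          │                
          │                
     ▓▓   │                
     ▓▓   │                
          │                
          │                
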